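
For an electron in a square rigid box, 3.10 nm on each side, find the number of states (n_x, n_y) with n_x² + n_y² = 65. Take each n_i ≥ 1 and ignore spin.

degeneracy = 4

The level has n_x² + n_y² = 65. The ordered positive-integer solutions are (1, 8), (4, 7), (7, 4), (8, 1).
That gives 4 states.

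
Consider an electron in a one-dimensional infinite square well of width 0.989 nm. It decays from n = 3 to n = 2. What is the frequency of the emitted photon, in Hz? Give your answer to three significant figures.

f = 4.65×10^14 Hz

E_1 = h²/(8m_eL²) = 6.160×10^-20 J and ΔE = (3² − 2²)E_1 = 3.080×10^-19 J.
f = ΔE/h = 3.080×10^-19/6.626×10^-34 = 4.65×10^14 Hz.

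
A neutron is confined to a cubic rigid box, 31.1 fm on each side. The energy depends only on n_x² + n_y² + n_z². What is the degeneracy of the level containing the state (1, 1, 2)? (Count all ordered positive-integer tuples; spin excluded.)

The level has n_x² + n_y² + n_z² = 6. The ordered positive-integer solutions are (1, 1, 2), (1, 2, 1), (2, 1, 1).
That gives 3 states.

degeneracy = 3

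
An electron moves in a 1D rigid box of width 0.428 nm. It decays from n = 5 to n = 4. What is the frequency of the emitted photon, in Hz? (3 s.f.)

E_1 = h²/(8m_eL²) = 3.289×10^-19 J and ΔE = (5² − 4²)E_1 = 2.960×10^-18 J.
f = ΔE/h = 2.960×10^-18/6.626×10^-34 = 4.47×10^15 Hz.

f = 4.47×10^15 Hz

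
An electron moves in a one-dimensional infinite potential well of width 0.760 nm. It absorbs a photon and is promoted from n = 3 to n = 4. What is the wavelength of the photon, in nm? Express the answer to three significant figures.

E_1 = h²/(8m_eL²) = 1.043×10^-19 J, so ΔE = (4² − 3²)E_1 = 7.301×10^-19 J.
λ = hc/ΔE = (6.626×10^-34·2.998×10^8)/7.301×10^-19 = 2.72×10^-7 m = 272 nm.

λ = 272 nm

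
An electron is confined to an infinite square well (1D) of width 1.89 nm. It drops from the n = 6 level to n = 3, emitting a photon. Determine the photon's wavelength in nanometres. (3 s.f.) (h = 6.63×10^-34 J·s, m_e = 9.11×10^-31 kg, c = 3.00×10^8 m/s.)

λ = 436 nm

E_1 = h²/(8m_eL²) = 1.688×10^-20 J, so ΔE = (6² − 3²)E_1 = 4.558×10^-19 J.
λ = hc/ΔE = (6.63×10^-34·3.00×10^8)/4.558×10^-19 = 4.36×10^-7 m = 436 nm.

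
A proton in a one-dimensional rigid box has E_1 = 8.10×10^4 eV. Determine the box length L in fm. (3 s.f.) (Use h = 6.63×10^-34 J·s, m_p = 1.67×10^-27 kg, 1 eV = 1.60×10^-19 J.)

From E_n = n²h²/(8m_pL²), L = n·h/√(8m_pE_n).
E_1 = 8.10×10^4 eV = 1.296×10^-14 J, so L = 1·6.63×10^-34/√(8·1.67×10^-27·1.296×10^-14) = 5.04×10^-14 m = 50.4 fm.

L = 50.4 fm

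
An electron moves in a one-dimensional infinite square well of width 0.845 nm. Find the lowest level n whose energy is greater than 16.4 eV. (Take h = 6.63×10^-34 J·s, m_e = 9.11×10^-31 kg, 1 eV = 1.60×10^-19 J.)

n = 6

E_1 = h²/(8m_eL²) = 8.447×10^-20 J = 0.5279 eV.
Need n² > 16.4/0.5279 = 31.07, i.e. n > 5.574.
The smallest integer satisfying this is n = 6.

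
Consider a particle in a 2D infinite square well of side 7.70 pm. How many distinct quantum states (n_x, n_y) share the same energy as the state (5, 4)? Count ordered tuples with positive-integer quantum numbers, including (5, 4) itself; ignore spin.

degeneracy = 2

The level has n_x² + n_y² = 41. The ordered positive-integer solutions are (4, 5), (5, 4).
That gives 2 states.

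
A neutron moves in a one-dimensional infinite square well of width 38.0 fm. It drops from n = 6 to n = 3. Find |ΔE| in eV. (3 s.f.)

E_1 = h²/(8m_nL²) = 2.269×10^-14 J.
|ΔE| = |6² − 3²|·E_1 = 27·2.269×10^-14 J = 6.126×10^-13 J = 3.82×10^6 eV.

|ΔE| = 3.82×10^6 eV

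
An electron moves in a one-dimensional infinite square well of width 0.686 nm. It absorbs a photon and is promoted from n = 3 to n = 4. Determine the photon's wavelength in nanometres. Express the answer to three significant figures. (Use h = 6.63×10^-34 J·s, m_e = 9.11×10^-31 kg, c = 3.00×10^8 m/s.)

E_1 = h²/(8m_eL²) = 1.282×10^-19 J, so ΔE = (4² − 3²)E_1 = 8.974×10^-19 J.
λ = hc/ΔE = (6.63×10^-34·3.00×10^8)/8.974×10^-19 = 2.22×10^-7 m = 222 nm.

λ = 222 nm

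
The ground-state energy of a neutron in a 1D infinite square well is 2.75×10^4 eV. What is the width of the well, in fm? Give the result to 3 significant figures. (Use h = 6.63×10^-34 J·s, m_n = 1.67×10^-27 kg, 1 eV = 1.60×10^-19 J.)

L = 86.5 fm

From E_n = n²h²/(8m_nL²), L = n·h/√(8m_nE_n).
E_1 = 2.75×10^4 eV = 4.400×10^-15 J, so L = 1·6.63×10^-34/√(8·1.67×10^-27·4.400×10^-15) = 8.65×10^-14 m = 86.5 fm.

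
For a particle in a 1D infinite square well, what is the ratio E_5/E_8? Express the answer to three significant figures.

0.391

E_n ∝ n², so E_5/E_8 = 5²/8² = 25/64 = 0.391.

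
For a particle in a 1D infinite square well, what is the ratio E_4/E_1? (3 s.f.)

16.0

E_n ∝ n², so E_4/E_1 = 4²/1² = 16/1 = 16.0.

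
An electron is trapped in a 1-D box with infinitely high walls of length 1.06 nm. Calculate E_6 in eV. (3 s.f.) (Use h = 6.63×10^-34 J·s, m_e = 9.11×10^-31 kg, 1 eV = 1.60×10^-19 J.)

E_6 = 12.1 eV

For an infinite well E_n = n²h²/(8m_eL²), so E_1 = h²/(8m_eL²) = (6.63×10^-34)²/(8·9.11×10^-31·(1.06×10^-9 m)²) = 5.368×10^-20 J.
Then E_6 = 6²·E_1 = 36·5.368×10^-20 J = 1.932×10^-18 J.
Converting, E_6 = 1.932×10^-18 J / (1.60×10^-19 J/eV) = 12.1 eV.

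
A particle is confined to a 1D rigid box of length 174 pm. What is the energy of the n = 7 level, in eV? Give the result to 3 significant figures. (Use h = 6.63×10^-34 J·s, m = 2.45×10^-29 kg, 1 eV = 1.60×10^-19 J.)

E_7 = 22.7 eV

For an infinite well E_n = n²h²/(8mL²), so E_1 = h²/(8mL²) = (6.63×10^-34)²/(8·2.45×10^-29·(1.74×10^-10 m)²) = 7.408×10^-20 J.
Then E_7 = 7²·E_1 = 49·7.408×10^-20 J = 3.630×10^-18 J.
Converting, E_7 = 3.630×10^-18 J / (1.60×10^-19 J/eV) = 22.7 eV.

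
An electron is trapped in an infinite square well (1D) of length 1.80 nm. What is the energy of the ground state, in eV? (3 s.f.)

For an infinite well E_n = n²h²/(8m_eL²), so E_1 = h²/(8m_eL²) = (6.626×10^-34)²/(8·9.109×10^-31·(1.80×10^-9 m)²) = 1.860×10^-20 J.
Converting, E_1 = 1.860×10^-20 J / (1.602×10^-19 J/eV) = 0.116 eV.

E_1 = 0.116 eV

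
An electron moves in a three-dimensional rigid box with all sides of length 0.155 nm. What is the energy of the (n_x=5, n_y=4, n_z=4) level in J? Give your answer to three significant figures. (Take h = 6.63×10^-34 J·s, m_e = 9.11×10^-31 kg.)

E = 1.43×10^-16 J

For a 3D rectangular well E = (h²/8m_e)·Σ n_i²/L_i² = (6.63×10^-34)²/(8·9.11×10^-31) · [5²/(0.155 nm)² + 4²/(0.155 nm)² + 4²/(0.155 nm)²].
Evaluating gives E = 1.43×10^-16 J.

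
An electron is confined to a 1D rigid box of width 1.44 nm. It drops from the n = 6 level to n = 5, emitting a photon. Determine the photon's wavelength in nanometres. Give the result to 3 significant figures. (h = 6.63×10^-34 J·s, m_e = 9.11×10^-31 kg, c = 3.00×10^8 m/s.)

λ = 622 nm

E_1 = h²/(8m_eL²) = 2.909×10^-20 J, so ΔE = (6² − 5²)E_1 = 3.200×10^-19 J.
λ = hc/ΔE = (6.63×10^-34·3.00×10^8)/3.200×10^-19 = 6.22×10^-7 m = 622 nm.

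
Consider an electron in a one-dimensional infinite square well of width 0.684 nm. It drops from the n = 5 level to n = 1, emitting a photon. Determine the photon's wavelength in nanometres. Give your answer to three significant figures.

λ = 64.3 nm

E_1 = h²/(8m_eL²) = 1.288×10^-19 J, so ΔE = (5² − 1²)E_1 = 3.091×10^-18 J.
λ = hc/ΔE = (6.626×10^-34·2.998×10^8)/3.091×10^-18 = 6.43×10^-8 m = 64.3 nm.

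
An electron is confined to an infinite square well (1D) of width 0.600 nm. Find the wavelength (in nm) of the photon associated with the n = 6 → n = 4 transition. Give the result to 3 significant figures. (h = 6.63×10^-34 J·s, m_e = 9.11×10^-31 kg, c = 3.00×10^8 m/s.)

E_1 = h²/(8m_eL²) = 1.675×10^-19 J, so ΔE = (6² − 4²)E_1 = 3.350×10^-18 J.
λ = hc/ΔE = (6.63×10^-34·3.00×10^8)/3.350×10^-18 = 5.94×10^-8 m = 59.4 nm.

λ = 59.4 nm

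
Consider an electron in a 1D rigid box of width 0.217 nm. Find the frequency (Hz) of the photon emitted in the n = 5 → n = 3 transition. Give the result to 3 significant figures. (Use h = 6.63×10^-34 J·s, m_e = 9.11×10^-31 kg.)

f = 3.09×10^16 Hz

E_1 = h²/(8m_eL²) = 1.281×10^-18 J and ΔE = (5² − 3²)E_1 = 2.050×10^-17 J.
f = ΔE/h = 2.050×10^-17/6.63×10^-34 = 3.09×10^16 Hz.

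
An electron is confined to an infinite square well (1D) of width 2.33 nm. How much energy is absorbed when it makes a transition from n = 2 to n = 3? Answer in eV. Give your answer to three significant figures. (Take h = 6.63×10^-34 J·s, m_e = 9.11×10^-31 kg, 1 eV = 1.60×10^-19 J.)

|ΔE| = 0.347 eV

E_1 = h²/(8m_eL²) = 1.111×10^-20 J.
|ΔE| = |2² − 3²|·E_1 = 5·1.111×10^-20 J = 5.555×10^-20 J = 0.347 eV.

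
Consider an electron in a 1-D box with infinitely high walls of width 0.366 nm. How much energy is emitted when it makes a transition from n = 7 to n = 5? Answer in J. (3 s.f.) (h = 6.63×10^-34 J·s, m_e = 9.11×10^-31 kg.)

E_1 = h²/(8m_eL²) = 4.503×10^-19 J.
|ΔE| = |7² − 5²|·E_1 = 24·4.503×10^-19 J = 1.08×10^-17 J.

|ΔE| = 1.08×10^-17 J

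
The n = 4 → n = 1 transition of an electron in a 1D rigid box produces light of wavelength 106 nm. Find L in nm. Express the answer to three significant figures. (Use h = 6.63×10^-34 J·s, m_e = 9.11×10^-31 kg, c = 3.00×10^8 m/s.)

The photon carries ΔE = hc/λ = 6.63×10^-34·3.00×10^8/1.06×10^-7 m = 1.876×10^-18 J.
Since ΔE = (4² − 1²)E_1, E_1 = 1.251×10^-19 J, and L = h/√(8m_eE_1) = 6.94×10^-10 m = 0.694 nm.

L = 0.694 nm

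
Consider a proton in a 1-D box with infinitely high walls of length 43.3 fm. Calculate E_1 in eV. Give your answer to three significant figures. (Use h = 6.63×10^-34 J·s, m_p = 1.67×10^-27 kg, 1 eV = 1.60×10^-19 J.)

For an infinite well E_n = n²h²/(8m_pL²), so E_1 = h²/(8m_pL²) = (6.63×10^-34)²/(8·1.67×10^-27·(4.33×10^-14 m)²) = 1.755×10^-14 J.
Converting, E_1 = 1.755×10^-14 J / (1.60×10^-19 J/eV) = 1.10×10^5 eV.

E_1 = 1.10×10^5 eV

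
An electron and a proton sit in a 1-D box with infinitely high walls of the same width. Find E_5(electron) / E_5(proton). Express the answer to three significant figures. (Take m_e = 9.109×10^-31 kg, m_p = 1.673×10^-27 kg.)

E_n ∝ 1/m at fixed n and L, so the ratio is m_p/m_e = 1.673×10^-27/9.109×10^-31 = 1.84×10^3.

1.84×10^3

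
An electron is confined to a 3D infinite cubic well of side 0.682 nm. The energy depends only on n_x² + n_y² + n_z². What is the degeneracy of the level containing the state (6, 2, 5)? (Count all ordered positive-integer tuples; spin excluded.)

degeneracy = 6

The level has n_x² + n_y² + n_z² = 65. The ordered positive-integer solutions are (2, 5, 6), (2, 6, 5), (5, 2, 6), (5, 6, 2), (6, 2, 5), (6, 5, 2).
That gives 6 states.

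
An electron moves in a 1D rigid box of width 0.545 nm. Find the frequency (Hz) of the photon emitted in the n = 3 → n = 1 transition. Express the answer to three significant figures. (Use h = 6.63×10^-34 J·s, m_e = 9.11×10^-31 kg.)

E_1 = h²/(8m_eL²) = 2.031×10^-19 J and ΔE = (3² − 1²)E_1 = 1.625×10^-18 J.
f = ΔE/h = 1.625×10^-18/6.63×10^-34 = 2.45×10^15 Hz.

f = 2.45×10^15 Hz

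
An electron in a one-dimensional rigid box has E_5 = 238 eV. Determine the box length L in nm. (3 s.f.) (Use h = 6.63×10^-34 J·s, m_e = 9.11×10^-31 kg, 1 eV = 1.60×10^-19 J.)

From E_n = n²h²/(8m_eL²), L = n·h/√(8m_eE_n).
E_5 = 238 eV = 3.808×10^-17 J, so L = 5·6.63×10^-34/√(8·9.11×10^-31·3.808×10^-17) = 1.99×10^-10 m = 0.199 nm.

L = 0.199 nm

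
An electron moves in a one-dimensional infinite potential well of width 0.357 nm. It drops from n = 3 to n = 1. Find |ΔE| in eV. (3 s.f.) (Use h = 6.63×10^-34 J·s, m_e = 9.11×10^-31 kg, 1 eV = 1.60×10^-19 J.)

E_1 = h²/(8m_eL²) = 4.732×10^-19 J.
|ΔE| = |3² − 1²|·E_1 = 8·4.732×10^-19 J = 3.786×10^-18 J = 23.7 eV.

|ΔE| = 23.7 eV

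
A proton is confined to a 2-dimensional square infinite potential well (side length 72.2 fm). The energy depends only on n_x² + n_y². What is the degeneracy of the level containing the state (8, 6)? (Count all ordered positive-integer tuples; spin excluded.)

degeneracy = 2

The level has n_x² + n_y² = 100. The ordered positive-integer solutions are (6, 8), (8, 6).
That gives 2 states.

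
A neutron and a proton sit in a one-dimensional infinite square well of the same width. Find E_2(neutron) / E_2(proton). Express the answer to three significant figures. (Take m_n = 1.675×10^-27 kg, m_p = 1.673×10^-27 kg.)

E_n ∝ 1/m at fixed n and L, so the ratio is m_p/m_n = 1.673×10^-27/1.675×10^-27 = 0.999.

0.999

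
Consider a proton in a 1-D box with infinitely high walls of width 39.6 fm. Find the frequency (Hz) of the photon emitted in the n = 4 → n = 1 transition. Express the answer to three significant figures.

E_1 = h²/(8m_pL²) = 2.092×10^-14 J and ΔE = (4² − 1²)E_1 = 3.138×10^-13 J.
f = ΔE/h = 3.138×10^-13/6.626×10^-34 = 4.74×10^20 Hz.

f = 4.74×10^20 Hz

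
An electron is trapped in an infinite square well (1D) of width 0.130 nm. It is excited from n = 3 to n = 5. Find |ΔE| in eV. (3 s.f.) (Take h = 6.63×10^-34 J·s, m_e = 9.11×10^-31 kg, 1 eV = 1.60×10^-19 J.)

E_1 = h²/(8m_eL²) = 3.569×10^-18 J.
|ΔE| = |3² − 5²|·E_1 = 16·3.569×10^-18 J = 5.710×10^-17 J = 357 eV.

|ΔE| = 357 eV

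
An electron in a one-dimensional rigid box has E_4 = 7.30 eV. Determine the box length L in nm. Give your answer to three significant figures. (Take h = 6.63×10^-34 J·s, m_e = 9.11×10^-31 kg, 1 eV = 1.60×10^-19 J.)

L = 0.909 nm

From E_n = n²h²/(8m_eL²), L = n·h/√(8m_eE_n).
E_4 = 7.30 eV = 1.168×10^-18 J, so L = 4·6.63×10^-34/√(8·9.11×10^-31·1.168×10^-18) = 9.09×10^-10 m = 0.909 nm.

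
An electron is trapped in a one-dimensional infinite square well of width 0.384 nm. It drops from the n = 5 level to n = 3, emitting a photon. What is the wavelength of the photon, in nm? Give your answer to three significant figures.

E_1 = h²/(8m_eL²) = 4.086×10^-19 J, so ΔE = (5² − 3²)E_1 = 6.538×10^-18 J.
λ = hc/ΔE = (6.626×10^-34·2.998×10^8)/6.538×10^-18 = 3.04×10^-8 m = 30.4 nm.

λ = 30.4 nm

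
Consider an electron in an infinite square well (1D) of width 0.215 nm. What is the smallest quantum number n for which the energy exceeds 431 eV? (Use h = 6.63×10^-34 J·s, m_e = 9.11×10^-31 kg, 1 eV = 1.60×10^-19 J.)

E_1 = h²/(8m_eL²) = 1.305×10^-18 J = 8.156 eV.
Need n² > 431/8.156 = 52.84, i.e. n > 7.269.
The smallest integer satisfying this is n = 8.

n = 8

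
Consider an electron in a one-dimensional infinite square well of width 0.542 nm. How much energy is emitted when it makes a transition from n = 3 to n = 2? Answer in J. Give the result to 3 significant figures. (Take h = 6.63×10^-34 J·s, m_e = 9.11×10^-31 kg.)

E_1 = h²/(8m_eL²) = 2.053×10^-19 J.
|ΔE| = |3² − 2²|·E_1 = 5·2.053×10^-19 J = 1.03×10^-18 J.

|ΔE| = 1.03×10^-18 J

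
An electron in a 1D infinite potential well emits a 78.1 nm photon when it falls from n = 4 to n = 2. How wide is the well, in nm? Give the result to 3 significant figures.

The photon carries ΔE = hc/λ = 6.626×10^-34·2.998×10^8/7.81×10^-8 m = 2.544×10^-18 J.
Since ΔE = (4² − 2²)E_1, E_1 = 2.120×10^-19 J, and L = h/√(8m_eE_1) = 5.33×10^-10 m = 0.533 nm.

L = 0.533 nm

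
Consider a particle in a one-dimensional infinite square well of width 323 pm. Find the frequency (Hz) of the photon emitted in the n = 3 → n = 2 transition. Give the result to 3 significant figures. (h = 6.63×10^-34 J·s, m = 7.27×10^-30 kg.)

E_1 = h²/(8mL²) = 7.244×10^-20 J and ΔE = (3² − 2²)E_1 = 3.622×10^-19 J.
f = ΔE/h = 3.622×10^-19/6.63×10^-34 = 5.46×10^14 Hz.

f = 5.46×10^14 Hz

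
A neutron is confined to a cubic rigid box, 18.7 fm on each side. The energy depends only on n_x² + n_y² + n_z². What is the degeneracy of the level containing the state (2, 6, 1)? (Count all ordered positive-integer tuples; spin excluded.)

degeneracy = 9

The level has n_x² + n_y² + n_z² = 41. The ordered positive-integer solutions are (1, 2, 6), (1, 6, 2), (2, 1, 6), (2, 6, 1), (3, 4, 4), (4, 3, 4), (4, 4, 3), (6, 1, 2), (6, 2, 1).
That gives 9 states.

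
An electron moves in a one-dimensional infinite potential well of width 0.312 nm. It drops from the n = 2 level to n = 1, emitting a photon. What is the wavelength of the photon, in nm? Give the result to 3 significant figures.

λ = 107 nm

E_1 = h²/(8m_eL²) = 6.189×10^-19 J, so ΔE = (2² − 1²)E_1 = 1.857×10^-18 J.
λ = hc/ΔE = (6.626×10^-34·2.998×10^8)/1.857×10^-18 = 1.07×10^-7 m = 107 nm.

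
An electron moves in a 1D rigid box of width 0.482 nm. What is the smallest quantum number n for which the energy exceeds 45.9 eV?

n = 6

E_1 = h²/(8m_eL²) = 2.593×10^-19 J = 1.619 eV.
Need n² > 45.9/1.619 = 28.35, i.e. n > 5.324.
The smallest integer satisfying this is n = 6.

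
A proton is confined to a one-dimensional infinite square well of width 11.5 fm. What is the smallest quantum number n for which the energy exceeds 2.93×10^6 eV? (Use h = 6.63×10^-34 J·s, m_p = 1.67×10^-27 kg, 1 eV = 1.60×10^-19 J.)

n = 2

E_1 = h²/(8m_pL²) = 2.488×10^-13 J = 1.555×10^6 eV.
Need n² > 2.93×10^6/1.555×10^6 = 1.884, i.e. n > 1.373.
The smallest integer satisfying this is n = 2.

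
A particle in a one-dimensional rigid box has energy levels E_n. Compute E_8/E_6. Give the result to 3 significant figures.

1.78

E_n ∝ n², so E_8/E_6 = 8²/6² = 64/36 = 1.78.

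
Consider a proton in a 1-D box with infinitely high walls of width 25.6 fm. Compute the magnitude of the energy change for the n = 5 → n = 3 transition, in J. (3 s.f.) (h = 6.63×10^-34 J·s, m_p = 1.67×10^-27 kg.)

|ΔE| = 8.03×10^-13 J

E_1 = h²/(8m_pL²) = 5.020×10^-14 J.
|ΔE| = |5² − 3²|·E_1 = 16·5.020×10^-14 J = 8.03×10^-13 J.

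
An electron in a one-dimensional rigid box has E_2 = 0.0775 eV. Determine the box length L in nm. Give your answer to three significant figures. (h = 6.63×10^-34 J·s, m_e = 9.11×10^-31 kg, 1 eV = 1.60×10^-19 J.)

L = 4.41 nm

From E_n = n²h²/(8m_eL²), L = n·h/√(8m_eE_n).
E_2 = 0.0775 eV = 1.240×10^-20 J, so L = 2·6.63×10^-34/√(8·9.11×10^-31·1.240×10^-20) = 4.41×10^-9 m = 4.41 nm.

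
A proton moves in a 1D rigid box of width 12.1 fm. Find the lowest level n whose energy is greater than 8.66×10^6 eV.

n = 3

E_1 = h²/(8m_pL²) = 2.241×10^-13 J = 1.399×10^6 eV.
Need n² > 8.66×10^6/1.399×10^6 = 6.190, i.e. n > 2.488.
The smallest integer satisfying this is n = 3.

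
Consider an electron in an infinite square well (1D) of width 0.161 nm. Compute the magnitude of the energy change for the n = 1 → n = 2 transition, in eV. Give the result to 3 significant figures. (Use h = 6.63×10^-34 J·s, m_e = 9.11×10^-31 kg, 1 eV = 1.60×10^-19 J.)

|ΔE| = 43.6 eV

E_1 = h²/(8m_eL²) = 2.327×10^-18 J.
|ΔE| = |1² − 2²|·E_1 = 3·2.327×10^-18 J = 6.981×10^-18 J = 43.6 eV.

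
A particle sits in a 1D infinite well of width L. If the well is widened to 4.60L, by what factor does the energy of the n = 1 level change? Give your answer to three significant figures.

E_n ∝ 1/L², so the energy scales by 1/4.60² = 0.0473.

0.0473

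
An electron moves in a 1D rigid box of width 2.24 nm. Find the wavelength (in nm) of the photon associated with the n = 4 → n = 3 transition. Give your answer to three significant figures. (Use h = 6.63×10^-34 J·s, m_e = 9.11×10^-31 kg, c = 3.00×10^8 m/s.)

λ = 2.36×10^3 nm

E_1 = h²/(8m_eL²) = 1.202×10^-20 J, so ΔE = (4² − 3²)E_1 = 8.414×10^-20 J.
λ = hc/ΔE = (6.63×10^-34·3.00×10^8)/8.414×10^-20 = 2.36×10^-6 m = 2.36×10^3 nm.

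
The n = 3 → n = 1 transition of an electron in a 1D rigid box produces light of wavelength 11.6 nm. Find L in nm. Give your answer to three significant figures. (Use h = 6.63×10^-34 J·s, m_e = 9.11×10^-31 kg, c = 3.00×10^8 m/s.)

The photon carries ΔE = hc/λ = 6.63×10^-34·3.00×10^8/1.16×10^-8 m = 1.715×10^-17 J.
Since ΔE = (3² − 1²)E_1, E_1 = 2.144×10^-18 J, and L = h/√(8m_eE_1) = 1.68×10^-10 m = 0.168 nm.

L = 0.168 nm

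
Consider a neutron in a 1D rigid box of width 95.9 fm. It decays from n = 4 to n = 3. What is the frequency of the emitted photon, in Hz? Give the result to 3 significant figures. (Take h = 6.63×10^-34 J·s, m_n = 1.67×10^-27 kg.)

E_1 = h²/(8m_nL²) = 3.578×10^-15 J and ΔE = (4² − 3²)E_1 = 2.505×10^-14 J.
f = ΔE/h = 2.505×10^-14/6.63×10^-34 = 3.78×10^19 Hz.

f = 3.78×10^19 Hz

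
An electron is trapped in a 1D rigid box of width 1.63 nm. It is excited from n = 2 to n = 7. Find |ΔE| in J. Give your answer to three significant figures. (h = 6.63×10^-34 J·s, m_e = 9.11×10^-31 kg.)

|ΔE| = 1.02×10^-18 J

E_1 = h²/(8m_eL²) = 2.270×10^-20 J.
|ΔE| = |2² − 7²|·E_1 = 45·2.270×10^-20 J = 1.02×10^-18 J.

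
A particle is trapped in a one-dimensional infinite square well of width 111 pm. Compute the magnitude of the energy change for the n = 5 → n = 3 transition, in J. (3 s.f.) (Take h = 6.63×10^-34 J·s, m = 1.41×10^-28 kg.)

|ΔE| = 5.06×10^-19 J

E_1 = h²/(8mL²) = 3.163×10^-20 J.
|ΔE| = |5² − 3²|·E_1 = 16·3.163×10^-20 J = 5.06×10^-19 J.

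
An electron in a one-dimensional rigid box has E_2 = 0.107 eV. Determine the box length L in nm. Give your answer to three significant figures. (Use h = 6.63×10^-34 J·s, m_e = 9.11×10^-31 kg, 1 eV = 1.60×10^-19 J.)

L = 3.75 nm

From E_n = n²h²/(8m_eL²), L = n·h/√(8m_eE_n).
E_2 = 0.107 eV = 1.712×10^-20 J, so L = 2·6.63×10^-34/√(8·9.11×10^-31·1.712×10^-20) = 3.75×10^-9 m = 3.75 nm.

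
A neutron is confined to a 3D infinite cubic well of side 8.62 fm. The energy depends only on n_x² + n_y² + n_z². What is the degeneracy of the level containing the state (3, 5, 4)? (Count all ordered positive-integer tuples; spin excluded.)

The level has n_x² + n_y² + n_z² = 50. The ordered positive-integer solutions are (3, 4, 5), (3, 5, 4), (4, 3, 5), (4, 5, 3), (5, 3, 4), (5, 4, 3).
That gives 6 states.

degeneracy = 6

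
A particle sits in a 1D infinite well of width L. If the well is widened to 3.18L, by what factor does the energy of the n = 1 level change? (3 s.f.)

E_n ∝ 1/L², so the energy scales by 1/3.18² = 0.0989.

0.0989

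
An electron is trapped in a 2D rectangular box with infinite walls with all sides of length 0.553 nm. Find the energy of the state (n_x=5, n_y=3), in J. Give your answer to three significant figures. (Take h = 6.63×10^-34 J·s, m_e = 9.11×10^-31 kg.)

E = 6.71×10^-18 J

For a 2D rectangular well E = (h²/8m_e)·Σ n_i²/L_i² = (6.63×10^-34)²/(8·9.11×10^-31) · [5²/(0.553 nm)² + 3²/(0.553 nm)²].
Evaluating gives E = 6.71×10^-18 J.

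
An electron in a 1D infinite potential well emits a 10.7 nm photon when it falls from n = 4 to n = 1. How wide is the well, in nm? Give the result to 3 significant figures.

L = 0.221 nm

The photon carries ΔE = hc/λ = 6.626×10^-34·2.998×10^8/1.07×10^-8 m = 1.857×10^-17 J.
Since ΔE = (4² − 1²)E_1, E_1 = 1.238×10^-18 J, and L = h/√(8m_eE_1) = 2.21×10^-10 m = 0.221 nm.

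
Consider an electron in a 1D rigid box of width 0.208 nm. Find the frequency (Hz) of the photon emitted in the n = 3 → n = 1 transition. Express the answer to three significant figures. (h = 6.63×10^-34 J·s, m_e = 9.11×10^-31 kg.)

E_1 = h²/(8m_eL²) = 1.394×10^-18 J and ΔE = (3² − 1²)E_1 = 1.115×10^-17 J.
f = ΔE/h = 1.115×10^-17/6.63×10^-34 = 1.68×10^16 Hz.

f = 1.68×10^16 Hz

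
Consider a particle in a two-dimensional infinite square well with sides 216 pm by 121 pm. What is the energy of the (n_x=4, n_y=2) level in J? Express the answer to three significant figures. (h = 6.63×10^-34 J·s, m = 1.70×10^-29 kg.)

E = 1.99×10^-18 J

For a 2D rectangular well E = (h²/8m)·Σ n_i²/L_i² = (6.63×10^-34)²/(8·1.70×10^-29) · [4²/(216 pm)² + 2²/(121 pm)²].
Evaluating gives E = 1.99×10^-18 J.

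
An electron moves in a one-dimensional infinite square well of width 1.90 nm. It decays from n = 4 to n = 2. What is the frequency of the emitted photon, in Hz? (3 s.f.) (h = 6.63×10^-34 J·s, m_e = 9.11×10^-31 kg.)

f = 3.02×10^14 Hz

E_1 = h²/(8m_eL²) = 1.671×10^-20 J and ΔE = (4² − 2²)E_1 = 2.005×10^-19 J.
f = ΔE/h = 2.005×10^-19/6.63×10^-34 = 3.02×10^14 Hz.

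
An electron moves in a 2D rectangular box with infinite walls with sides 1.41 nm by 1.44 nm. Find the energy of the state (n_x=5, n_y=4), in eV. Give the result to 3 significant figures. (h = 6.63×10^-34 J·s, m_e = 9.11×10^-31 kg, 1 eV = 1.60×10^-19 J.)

For a 2D rectangular well E = (h²/8m_e)·Σ n_i²/L_i² = (6.63×10^-34)²/(8·9.11×10^-31) · [5²/(1.41 nm)² + 4²/(1.44 nm)²].
Evaluating gives E = 1.224×10^-18 J = 7.65 eV.

E = 7.65 eV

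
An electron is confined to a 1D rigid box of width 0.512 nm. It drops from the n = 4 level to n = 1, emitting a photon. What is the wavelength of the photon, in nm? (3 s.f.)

E_1 = h²/(8m_eL²) = 2.298×10^-19 J, so ΔE = (4² − 1²)E_1 = 3.447×10^-18 J.
λ = hc/ΔE = (6.626×10^-34·2.998×10^8)/3.447×10^-18 = 5.76×10^-8 m = 57.6 nm.

λ = 57.6 nm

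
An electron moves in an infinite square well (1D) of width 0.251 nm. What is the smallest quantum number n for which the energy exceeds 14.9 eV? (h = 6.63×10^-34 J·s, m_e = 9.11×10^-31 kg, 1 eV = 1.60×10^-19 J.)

E_1 = h²/(8m_eL²) = 9.574×10^-19 J = 5.984 eV.
Need n² > 14.9/5.984 = 2.490, i.e. n > 1.578.
The smallest integer satisfying this is n = 2.

n = 2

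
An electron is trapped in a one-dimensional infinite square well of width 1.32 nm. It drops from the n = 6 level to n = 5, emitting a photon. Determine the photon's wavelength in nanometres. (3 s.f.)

λ = 522 nm

E_1 = h²/(8m_eL²) = 3.458×10^-20 J, so ΔE = (6² − 5²)E_1 = 3.804×10^-19 J.
λ = hc/ΔE = (6.626×10^-34·2.998×10^8)/3.804×10^-19 = 5.22×10^-7 m = 522 nm.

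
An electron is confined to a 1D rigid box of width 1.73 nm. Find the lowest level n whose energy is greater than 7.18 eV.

E_1 = h²/(8m_eL²) = 2.013×10^-20 J = 0.1257 eV.
Need n² > 7.18/0.1257 = 57.12, i.e. n > 7.558.
The smallest integer satisfying this is n = 8.

n = 8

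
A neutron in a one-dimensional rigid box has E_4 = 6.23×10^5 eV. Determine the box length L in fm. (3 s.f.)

L = 72.5 fm

From E_n = n²h²/(8m_nL²), L = n·h/√(8m_nE_n).
E_4 = 6.23×10^5 eV = 9.980×10^-14 J, so L = 4·6.626×10^-34/√(8·1.675×10^-27·9.980×10^-14) = 7.25×10^-14 m = 72.5 fm.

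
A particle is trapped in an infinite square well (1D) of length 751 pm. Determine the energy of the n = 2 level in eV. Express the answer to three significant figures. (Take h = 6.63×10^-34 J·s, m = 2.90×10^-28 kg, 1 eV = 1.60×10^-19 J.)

For an infinite well E_n = n²h²/(8mL²), so E_1 = h²/(8mL²) = (6.63×10^-34)²/(8·2.90×10^-28·(7.51×10^-10 m)²) = 3.359×10^-22 J.
Then E_2 = 2²·E_1 = 4·3.359×10^-22 J = 1.344×10^-21 J.
Converting, E_2 = 1.344×10^-21 J / (1.60×10^-19 J/eV) = 0.00840 eV.

E_2 = 0.00840 eV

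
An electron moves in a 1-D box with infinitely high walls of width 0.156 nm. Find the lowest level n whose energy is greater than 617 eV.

E_1 = h²/(8m_eL²) = 2.476×10^-18 J = 15.46 eV.
Need n² > 617/15.46 = 39.91, i.e. n > 6.317.
The smallest integer satisfying this is n = 7.

n = 7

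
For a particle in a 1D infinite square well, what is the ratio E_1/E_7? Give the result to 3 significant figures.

0.0204

E_n ∝ n², so E_1/E_7 = 1²/7² = 1/49 = 0.0204.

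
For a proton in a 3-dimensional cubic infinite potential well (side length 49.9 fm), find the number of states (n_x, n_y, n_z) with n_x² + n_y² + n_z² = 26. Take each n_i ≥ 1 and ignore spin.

degeneracy = 6

The level has n_x² + n_y² + n_z² = 26. The ordered positive-integer solutions are (1, 3, 4), (1, 4, 3), (3, 1, 4), (3, 4, 1), (4, 1, 3), (4, 3, 1).
That gives 6 states.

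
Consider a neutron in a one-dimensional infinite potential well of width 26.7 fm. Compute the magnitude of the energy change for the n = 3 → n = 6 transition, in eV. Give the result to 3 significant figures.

E_1 = h²/(8m_nL²) = 4.596×10^-14 J.
|ΔE| = |3² − 6²|·E_1 = 27·4.596×10^-14 J = 1.241×10^-12 J = 7.75×10^6 eV.

|ΔE| = 7.75×10^6 eV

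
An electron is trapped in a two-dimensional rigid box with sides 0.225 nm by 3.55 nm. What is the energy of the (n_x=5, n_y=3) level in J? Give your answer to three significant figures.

E = 2.98×10^-17 J

For a 2D rectangular well E = (h²/8m_e)·Σ n_i²/L_i² = (6.626×10^-34)²/(8·9.109×10^-31) · [5²/(0.225 nm)² + 3²/(3.55 nm)²].
Evaluating gives E = 2.98×10^-17 J.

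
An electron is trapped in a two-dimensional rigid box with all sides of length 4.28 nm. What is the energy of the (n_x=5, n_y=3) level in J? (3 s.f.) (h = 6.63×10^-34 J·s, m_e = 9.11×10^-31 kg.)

For a 2D rectangular well E = (h²/8m_e)·Σ n_i²/L_i² = (6.63×10^-34)²/(8·9.11×10^-31) · [5²/(4.28 nm)² + 3²/(4.28 nm)²].
Evaluating gives E = 1.12×10^-19 J.

E = 1.12×10^-19 J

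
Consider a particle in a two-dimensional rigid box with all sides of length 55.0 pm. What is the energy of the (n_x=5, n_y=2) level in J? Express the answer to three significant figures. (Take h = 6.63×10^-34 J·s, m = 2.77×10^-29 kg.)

For a 2D rectangular well E = (h²/8m)·Σ n_i²/L_i² = (6.63×10^-34)²/(8·2.77×10^-29) · [5²/(55.0 pm)² + 2²/(55.0 pm)²].
Evaluating gives E = 1.90×10^-17 J.

E = 1.90×10^-17 J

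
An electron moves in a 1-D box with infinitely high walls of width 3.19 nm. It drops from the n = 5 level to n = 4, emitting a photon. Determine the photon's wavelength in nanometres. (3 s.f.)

λ = 3.73×10^3 nm

E_1 = h²/(8m_eL²) = 5.921×10^-21 J, so ΔE = (5² − 4²)E_1 = 5.329×10^-20 J.
λ = hc/ΔE = (6.626×10^-34·2.998×10^8)/5.329×10^-20 = 3.73×10^-6 m = 3.73×10^3 nm.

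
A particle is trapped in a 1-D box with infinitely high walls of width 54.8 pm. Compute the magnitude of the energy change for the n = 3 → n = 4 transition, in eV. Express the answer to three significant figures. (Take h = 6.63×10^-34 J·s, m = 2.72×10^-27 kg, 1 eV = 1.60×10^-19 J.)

E_1 = h²/(8mL²) = 6.727×10^-21 J.
|ΔE| = |3² − 4²|·E_1 = 7·6.727×10^-21 J = 4.709×10^-20 J = 0.294 eV.

|ΔE| = 0.294 eV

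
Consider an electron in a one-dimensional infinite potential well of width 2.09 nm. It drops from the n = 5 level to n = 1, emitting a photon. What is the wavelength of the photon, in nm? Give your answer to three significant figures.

λ = 600 nm

E_1 = h²/(8m_eL²) = 1.379×10^-20 J, so ΔE = (5² − 1²)E_1 = 3.310×10^-19 J.
λ = hc/ΔE = (6.626×10^-34·2.998×10^8)/3.310×10^-19 = 6.00×10^-7 m = 600 nm.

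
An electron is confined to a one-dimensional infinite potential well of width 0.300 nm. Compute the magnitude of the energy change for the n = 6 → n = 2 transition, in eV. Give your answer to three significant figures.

|ΔE| = 134 eV

E_1 = h²/(8m_eL²) = 6.694×10^-19 J.
|ΔE| = |6² − 2²|·E_1 = 32·6.694×10^-19 J = 2.142×10^-17 J = 134 eV.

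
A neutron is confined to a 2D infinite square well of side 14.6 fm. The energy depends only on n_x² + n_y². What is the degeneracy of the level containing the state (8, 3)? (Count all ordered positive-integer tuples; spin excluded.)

The level has n_x² + n_y² = 73. The ordered positive-integer solutions are (3, 8), (8, 3).
That gives 2 states.

degeneracy = 2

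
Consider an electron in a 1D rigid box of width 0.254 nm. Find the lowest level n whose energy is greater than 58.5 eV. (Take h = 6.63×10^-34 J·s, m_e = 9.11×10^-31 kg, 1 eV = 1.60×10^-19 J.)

E_1 = h²/(8m_eL²) = 9.349×10^-19 J = 5.843 eV.
Need n² > 58.5/5.843 = 10.01, i.e. n > 3.164.
The smallest integer satisfying this is n = 4.

n = 4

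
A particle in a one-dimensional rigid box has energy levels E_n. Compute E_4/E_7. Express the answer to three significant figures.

0.327

E_n ∝ n², so E_4/E_7 = 4²/7² = 16/49 = 0.327.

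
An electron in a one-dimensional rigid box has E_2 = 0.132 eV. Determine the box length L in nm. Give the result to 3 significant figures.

From E_n = n²h²/(8m_eL²), L = n·h/√(8m_eE_n).
E_2 = 0.132 eV = 2.115×10^-20 J, so L = 2·6.626×10^-34/√(8·9.109×10^-31·2.115×10^-20) = 3.38×10^-9 m = 3.38 nm.

L = 3.38 nm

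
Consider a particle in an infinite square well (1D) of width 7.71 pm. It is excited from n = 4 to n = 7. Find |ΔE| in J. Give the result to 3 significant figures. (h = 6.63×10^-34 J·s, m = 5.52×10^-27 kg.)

|ΔE| = 5.53×10^-18 J

E_1 = h²/(8mL²) = 1.675×10^-19 J.
|ΔE| = |4² − 7²|·E_1 = 33·1.675×10^-19 J = 5.53×10^-18 J.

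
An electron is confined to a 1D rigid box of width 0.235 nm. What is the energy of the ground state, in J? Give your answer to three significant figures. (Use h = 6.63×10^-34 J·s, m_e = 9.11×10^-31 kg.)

E_1 = 1.09×10^-18 J

For an infinite well E_n = n²h²/(8m_eL²), so E_1 = h²/(8m_eL²) = (6.63×10^-34)²/(8·9.11×10^-31·(2.35×10^-10 m)²) = 1.092×10^-18 J.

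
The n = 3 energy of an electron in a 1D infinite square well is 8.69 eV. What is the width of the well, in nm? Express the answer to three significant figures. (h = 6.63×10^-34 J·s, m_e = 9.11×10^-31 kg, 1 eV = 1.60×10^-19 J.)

L = 0.625 nm

From E_n = n²h²/(8m_eL²), L = n·h/√(8m_eE_n).
E_3 = 8.69 eV = 1.390×10^-18 J, so L = 3·6.63×10^-34/√(8·9.11×10^-31·1.390×10^-18) = 6.25×10^-10 m = 0.625 nm.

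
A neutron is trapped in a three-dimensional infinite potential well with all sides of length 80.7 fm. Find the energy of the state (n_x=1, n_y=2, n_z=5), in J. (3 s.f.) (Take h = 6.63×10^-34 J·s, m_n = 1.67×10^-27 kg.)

For a 3D rectangular well E = (h²/8m_n)·Σ n_i²/L_i² = (6.63×10^-34)²/(8·1.67×10^-27) · [1²/(80.7 fm)² + 2²/(80.7 fm)² + 5²/(80.7 fm)²].
Evaluating gives E = 1.52×10^-13 J.

E = 1.52×10^-13 J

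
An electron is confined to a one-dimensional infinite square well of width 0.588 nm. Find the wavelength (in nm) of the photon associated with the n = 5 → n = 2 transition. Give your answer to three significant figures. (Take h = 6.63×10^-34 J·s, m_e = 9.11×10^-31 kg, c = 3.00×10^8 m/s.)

E_1 = h²/(8m_eL²) = 1.744×10^-19 J, so ΔE = (5² − 2²)E_1 = 3.662×10^-18 J.
λ = hc/ΔE = (6.63×10^-34·3.00×10^8)/3.662×10^-18 = 5.43×10^-8 m = 54.3 nm.

λ = 54.3 nm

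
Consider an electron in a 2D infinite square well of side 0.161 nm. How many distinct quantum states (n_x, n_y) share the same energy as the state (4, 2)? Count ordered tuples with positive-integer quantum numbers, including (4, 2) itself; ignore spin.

degeneracy = 2

The level has n_x² + n_y² = 20. The ordered positive-integer solutions are (2, 4), (4, 2).
That gives 2 states.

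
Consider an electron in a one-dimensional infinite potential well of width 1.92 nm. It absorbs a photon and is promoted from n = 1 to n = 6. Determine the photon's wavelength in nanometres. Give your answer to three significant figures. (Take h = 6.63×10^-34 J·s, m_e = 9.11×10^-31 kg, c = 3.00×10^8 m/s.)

λ = 347 nm

E_1 = h²/(8m_eL²) = 1.636×10^-20 J, so ΔE = (6² − 1²)E_1 = 5.726×10^-19 J.
λ = hc/ΔE = (6.63×10^-34·3.00×10^8)/5.726×10^-19 = 3.47×10^-7 m = 347 nm.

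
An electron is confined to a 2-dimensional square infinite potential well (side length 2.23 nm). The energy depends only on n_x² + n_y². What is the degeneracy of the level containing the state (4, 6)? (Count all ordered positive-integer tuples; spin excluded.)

degeneracy = 2

The level has n_x² + n_y² = 52. The ordered positive-integer solutions are (4, 6), (6, 4).
That gives 2 states.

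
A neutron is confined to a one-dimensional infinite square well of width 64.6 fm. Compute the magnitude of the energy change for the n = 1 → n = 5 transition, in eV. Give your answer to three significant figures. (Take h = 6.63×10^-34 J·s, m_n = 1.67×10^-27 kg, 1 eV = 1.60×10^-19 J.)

|ΔE| = 1.18×10^6 eV

E_1 = h²/(8m_nL²) = 7.884×10^-15 J.
|ΔE| = |1² − 5²|·E_1 = 24·7.884×10^-15 J = 1.892×10^-13 J = 1.18×10^6 eV.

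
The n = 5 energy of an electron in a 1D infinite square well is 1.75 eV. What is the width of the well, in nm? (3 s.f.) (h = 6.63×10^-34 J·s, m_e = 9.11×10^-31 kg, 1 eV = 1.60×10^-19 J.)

From E_n = n²h²/(8m_eL²), L = n·h/√(8m_eE_n).
E_5 = 1.75 eV = 2.800×10^-19 J, so L = 5·6.63×10^-34/√(8·9.11×10^-31·2.800×10^-19) = 2.32×10^-9 m = 2.32 nm.

L = 2.32 nm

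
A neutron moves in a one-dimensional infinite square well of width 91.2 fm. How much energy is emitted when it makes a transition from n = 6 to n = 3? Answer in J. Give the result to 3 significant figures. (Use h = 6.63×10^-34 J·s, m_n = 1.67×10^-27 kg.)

|ΔE| = 1.07×10^-13 J

E_1 = h²/(8m_nL²) = 3.956×10^-15 J.
|ΔE| = |6² − 3²|·E_1 = 27·3.956×10^-15 J = 1.07×10^-13 J.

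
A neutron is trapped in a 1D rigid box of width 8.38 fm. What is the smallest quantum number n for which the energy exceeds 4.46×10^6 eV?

n = 2

E_1 = h²/(8m_nL²) = 4.666×10^-13 J = 2.913×10^6 eV.
Need n² > 4.46×10^6/2.913×10^6 = 1.531, i.e. n > 1.237.
The smallest integer satisfying this is n = 2.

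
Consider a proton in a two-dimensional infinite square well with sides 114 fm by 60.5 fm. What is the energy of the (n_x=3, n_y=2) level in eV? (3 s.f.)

E = 3.66×10^5 eV

For a 2D rectangular well E = (h²/8m_p)·Σ n_i²/L_i² = (6.626×10^-34)²/(8·1.673×10^-27) · [3²/(114 fm)² + 2²/(60.5 fm)²].
Evaluating gives E = 5.857×10^-14 J = 3.66×10^5 eV.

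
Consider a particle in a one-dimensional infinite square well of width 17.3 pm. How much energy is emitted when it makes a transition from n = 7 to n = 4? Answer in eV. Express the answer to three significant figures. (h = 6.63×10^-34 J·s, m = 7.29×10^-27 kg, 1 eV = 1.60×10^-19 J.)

|ΔE| = 5.19 eV

E_1 = h²/(8mL²) = 2.518×10^-20 J.
|ΔE| = |7² − 4²|·E_1 = 33·2.518×10^-20 J = 8.309×10^-19 J = 5.19 eV.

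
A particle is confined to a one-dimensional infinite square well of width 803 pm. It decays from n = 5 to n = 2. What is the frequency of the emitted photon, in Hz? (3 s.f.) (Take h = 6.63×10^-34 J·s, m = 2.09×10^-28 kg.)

E_1 = h²/(8mL²) = 4.077×10^-22 J and ΔE = (5² − 2²)E_1 = 8.562×10^-21 J.
f = ΔE/h = 8.562×10^-21/6.63×10^-34 = 1.29×10^13 Hz.

f = 1.29×10^13 Hz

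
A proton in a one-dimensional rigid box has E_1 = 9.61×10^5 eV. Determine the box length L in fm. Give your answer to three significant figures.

From E_n = n²h²/(8m_pL²), L = n·h/√(8m_pE_n).
E_1 = 9.61×10^5 eV = 1.540×10^-13 J, so L = 1·6.626×10^-34/√(8·1.673×10^-27·1.540×10^-13) = 1.46×10^-14 m = 14.6 fm.

L = 14.6 fm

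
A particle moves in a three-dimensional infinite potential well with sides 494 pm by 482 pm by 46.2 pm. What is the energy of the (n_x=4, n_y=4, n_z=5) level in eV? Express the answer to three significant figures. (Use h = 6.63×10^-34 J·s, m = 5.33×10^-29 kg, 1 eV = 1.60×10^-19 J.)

E = 76.3 eV

For a 3D rectangular well E = (h²/8m)·Σ n_i²/L_i² = (6.63×10^-34)²/(8·5.33×10^-29) · [4²/(494 pm)² + 4²/(482 pm)² + 5²/(46.2 pm)²].
Evaluating gives E = 1.221×10^-17 J = 76.3 eV.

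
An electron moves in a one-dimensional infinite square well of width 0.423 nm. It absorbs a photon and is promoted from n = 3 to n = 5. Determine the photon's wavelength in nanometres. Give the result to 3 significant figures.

λ = 36.9 nm

E_1 = h²/(8m_eL²) = 3.367×10^-19 J, so ΔE = (5² − 3²)E_1 = 5.387×10^-18 J.
λ = hc/ΔE = (6.626×10^-34·2.998×10^8)/5.387×10^-18 = 3.69×10^-8 m = 36.9 nm.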